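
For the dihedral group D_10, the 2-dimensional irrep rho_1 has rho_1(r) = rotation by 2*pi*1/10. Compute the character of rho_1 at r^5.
chi_{rho_1}(r^5) = 2*cos(2*pi*1*5/10) = -2

Explanation: rho_1(r^5) is rotation by angle 2*pi*1*5/10, whose trace is 2*cos(2*pi*1*5/10) = -2.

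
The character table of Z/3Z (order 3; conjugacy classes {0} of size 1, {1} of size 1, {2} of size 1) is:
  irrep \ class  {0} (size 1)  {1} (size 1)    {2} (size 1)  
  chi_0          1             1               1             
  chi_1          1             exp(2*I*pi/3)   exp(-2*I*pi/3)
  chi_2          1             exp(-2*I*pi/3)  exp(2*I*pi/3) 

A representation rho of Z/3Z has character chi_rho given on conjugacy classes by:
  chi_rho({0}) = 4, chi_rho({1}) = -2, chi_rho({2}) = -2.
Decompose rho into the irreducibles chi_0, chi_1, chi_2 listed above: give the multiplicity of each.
Multiplicities: chi_0: 0, chi_1: 2, chi_2: 2.

Why: Use <chi_rho, chi> = (1/|G|) sum_C |C| * chi_rho(C) * conj(chi(C)) with |G| = 3 for each irreducible chi in the table:
  <chi_rho, chi_0> = (1/3)[1*(4)*conj(1) + 1*(-2)*conj(1) + 1*(-2)*conj(1)]
      = (1/3)[(4) + (-2) + (-2)] = 0/3 = 0
  <chi_rho, chi_1> = (1/3)[1*(4)*conj(1) + 1*(-2)*conj(exp(2*I*pi/3)) + 1*(-2)*conj(exp(-2*I*pi/3))]
      = (1/3)[(4) + (2 + 2*exp(2*I*pi/3)) + (2 + 2*exp(-2*I*pi/3))] = 6/3 = 2
  <chi_rho, chi_2> = (1/3)[1*(4)*conj(1) + 1*(-2)*conj(exp(-2*I*pi/3)) + 1*(-2)*conj(exp(2*I*pi/3))]
      = (1/3)[(4) + (2 + 2*exp(-2*I*pi/3)) + (2 + 2*exp(2*I*pi/3))] = 6/3 = 2
(Exp terms are combined using exp(i*s)*conj(exp(i*t)) = exp(i*(s-t)), and sums of them are collapsed using the identity that for every m > 1 the m distinct m-th roots of unity sum to 0, e.g. 1 + exp(2*I*pi/3) + exp(-2*I*pi/3) = 0.)
Dimension check: dim(rho) = sum (mult * dim) = 0*1 + 2*1 + 2*1 = 4 = chi_rho(e) = 4.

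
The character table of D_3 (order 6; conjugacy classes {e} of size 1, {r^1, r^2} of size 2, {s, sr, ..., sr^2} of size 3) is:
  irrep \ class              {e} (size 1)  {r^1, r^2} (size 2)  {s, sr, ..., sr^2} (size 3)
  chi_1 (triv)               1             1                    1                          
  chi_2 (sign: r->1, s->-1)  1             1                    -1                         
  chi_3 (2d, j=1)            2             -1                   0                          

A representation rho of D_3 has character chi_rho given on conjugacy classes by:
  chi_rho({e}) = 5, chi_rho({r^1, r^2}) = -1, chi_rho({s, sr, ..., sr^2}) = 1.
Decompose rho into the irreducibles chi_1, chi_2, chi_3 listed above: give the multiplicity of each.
Multiplicities: chi_1: 1, chi_2: 0, chi_3: 2.

Solution. Use <chi_rho, chi> = (1/|G|) sum_C |C| * chi_rho(C) * conj(chi(C)) with |G| = 6 for each irreducible chi in the table:
  <chi_rho, chi_1> = (1/6)[1*(5)*conj(1) + 2*(-1)*conj(1) + 3*(1)*conj(1)]
      = (1/6)[(5) + (-2) + (3)] = 6/6 = 1
  <chi_rho, chi_2> = (1/6)[1*(5)*conj(1) + 2*(-1)*conj(1) + 3*(1)*conj(-1)]
      = (1/6)[(5) + (-2) + (-3)] = 0/6 = 0
  <chi_rho, chi_3> = (1/6)[1*(5)*conj(2) + 2*(-1)*conj(-1) + 3*(1)*conj(0)]
      = (1/6)[(10) + (2) + (0)] = 12/6 = 2
Dimension check: dim(rho) = sum (mult * dim) = 1*1 + 0*1 + 2*2 = 5 = chi_rho(e) = 5.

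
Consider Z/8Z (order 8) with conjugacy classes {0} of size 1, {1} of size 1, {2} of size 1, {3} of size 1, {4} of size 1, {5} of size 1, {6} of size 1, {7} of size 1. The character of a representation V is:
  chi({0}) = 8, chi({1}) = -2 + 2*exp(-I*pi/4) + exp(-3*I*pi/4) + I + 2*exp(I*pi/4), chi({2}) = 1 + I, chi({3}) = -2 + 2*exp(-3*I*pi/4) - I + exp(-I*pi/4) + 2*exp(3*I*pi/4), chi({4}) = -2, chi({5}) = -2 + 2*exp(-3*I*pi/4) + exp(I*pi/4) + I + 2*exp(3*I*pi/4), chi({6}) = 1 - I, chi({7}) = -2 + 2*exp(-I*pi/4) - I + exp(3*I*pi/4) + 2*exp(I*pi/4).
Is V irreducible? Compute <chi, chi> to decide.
Not irreducible (reducible): <chi, chi> = 14 > 1.

Justification: <chi, chi> = (1/|G|) sum_C |C| * |chi(C)|^2 = (1/8)[1*|8|^2 + 1*|-2 + 2*exp(-I*pi/4) + exp(-3*I*pi/4) + I + 2*exp(I*pi/4)|^2 + 1*|1 + I|^2 + 1*|-2 + 2*exp(-3*I*pi/4) - I + exp(-I*pi/4) + 2*exp(3*I*pi/4)|^2 + 1*|-2|^2 + 1*|-2 + 2*exp(-3*I*pi/4) + exp(I*pi/4) + I + 2*exp(3*I*pi/4)|^2 + 1*|1 - I|^2 + 1*|-2 + 2*exp(-I*pi/4) - I + exp(3*I*pi/4) + 2*exp(I*pi/4)|^2]
  = (1/8)[(64) + (10 - 8*exp(I*pi/4) - 2*exp(3*I*pi/4) - exp(-3*I*pi/4) - 9*exp(-I*pi/4)) + (2) + (10 - 9*exp(3*I*pi/4) - exp(I*pi/4) - 2*exp(-I*pi/4) - 8*exp(-3*I*pi/4)) + (4) + (10 - 9*exp(3*I*pi/4) - exp(I*pi/4) - 2*exp(-I*pi/4) - 8*exp(-3*I*pi/4)) + (2) + (10 - 8*exp(I*pi/4) - 2*exp(3*I*pi/4) - exp(-3*I*pi/4) - 9*exp(-I*pi/4))] = 112/8 = 14.
(Exp terms are combined using exp(i*s)*conj(exp(i*t)) = exp(i*(s-t)), and sums of them are collapsed using the identity that for every m > 1 the m distinct m-th roots of unity sum to 0, e.g. 1 + exp(2*I*pi/3) + exp(-2*I*pi/3) = 0.)
A character is irreducible iff <chi, chi> = 1, so this representation is reducible.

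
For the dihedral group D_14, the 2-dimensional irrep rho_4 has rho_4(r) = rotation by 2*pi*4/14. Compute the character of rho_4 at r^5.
chi_{rho_4}(r^5) = 2*cos(2*pi*4*5/14) = -2*cos(pi/7)

Working: rho_4(r^5) is rotation by angle 2*pi*4*5/14, whose trace is 2*cos(2*pi*4*5/14) = -2*cos(pi/7).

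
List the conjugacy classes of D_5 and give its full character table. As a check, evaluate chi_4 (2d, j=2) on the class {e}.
Conjugacy classes: {e} of size 1, {r^1, r^4} of size 2, {r^2, r^3} of size 2, {s, sr, ..., sr^4} of size 5.
Character table:
  irrep \ class              {e} (size 1)  {r^1, r^4} (size 2)  {r^2, r^3} (size 2)  {s, sr, ..., sr^4} (size 5)
  chi_1 (triv)               1             1                    1                    1                          
  chi_2 (sign: r->1, s->-1)  1             1                    1                    -1                         
  chi_3 (2d, j=1)            2             -1/2 + sqrt(5)/2     -sqrt(5)/2 - 1/2     0                          
  chi_4 (2d, j=2)            2             -sqrt(5)/2 - 1/2     -1/2 + sqrt(5)/2     0                          

Spot check: chi_4 (2d, j=2) on {e} = 2.

Details: D_5 has order 2*5 = 10 with 4 conjugacy classes, hence 4 irreducibles. Sum of squared dims 1 + 1 + 4 + 4 = 10 = |G|. Linear characters come from the abelianisation; the 2-dimensional irreps have character r^k -> 2*cos(2*pi*j*k/5), reflections -> 0.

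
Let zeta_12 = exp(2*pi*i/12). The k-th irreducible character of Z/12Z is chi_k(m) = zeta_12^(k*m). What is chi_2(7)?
chi_2(7) = zeta_12^14 = exp(I*pi/3)

Proof sketch: chi_2(7) = zeta_12^(2*7) = zeta_12^14. Since zeta_12^12 = 1, this equals zeta_12^2 = exp(2*pi*i*2/12) = exp(I*pi/3).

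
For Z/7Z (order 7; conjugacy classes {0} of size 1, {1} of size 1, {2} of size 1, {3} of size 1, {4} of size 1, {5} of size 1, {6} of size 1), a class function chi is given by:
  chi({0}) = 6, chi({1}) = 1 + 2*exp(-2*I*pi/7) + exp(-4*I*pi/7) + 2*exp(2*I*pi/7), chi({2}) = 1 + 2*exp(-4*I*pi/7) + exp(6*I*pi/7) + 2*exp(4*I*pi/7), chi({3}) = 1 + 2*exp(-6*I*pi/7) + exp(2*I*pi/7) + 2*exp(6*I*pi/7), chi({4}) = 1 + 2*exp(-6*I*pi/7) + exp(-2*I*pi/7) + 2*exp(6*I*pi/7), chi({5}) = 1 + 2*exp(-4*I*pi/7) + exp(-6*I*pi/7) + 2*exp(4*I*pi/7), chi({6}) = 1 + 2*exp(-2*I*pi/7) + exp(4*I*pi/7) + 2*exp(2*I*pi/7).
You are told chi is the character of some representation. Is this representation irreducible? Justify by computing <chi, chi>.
Not irreducible (reducible): <chi, chi> = 10 > 1.

Proof sketch: <chi, chi> = (1/|G|) sum_C |C| * |chi(C)|^2 = (1/7)[1*|6|^2 + 1*|1 + 2*exp(-2*I*pi/7) + exp(-4*I*pi/7) + 2*exp(2*I*pi/7)|^2 + 1*|1 + 2*exp(-4*I*pi/7) + exp(6*I*pi/7) + 2*exp(4*I*pi/7)|^2 + 1*|1 + 2*exp(-6*I*pi/7) + exp(2*I*pi/7) + 2*exp(6*I*pi/7)|^2 + 1*|1 + 2*exp(-6*I*pi/7) + exp(-2*I*pi/7) + 2*exp(6*I*pi/7)|^2 + 1*|1 + 2*exp(-4*I*pi/7) + exp(-6*I*pi/7) + 2*exp(4*I*pi/7)|^2 + 1*|1 + 2*exp(-2*I*pi/7) + exp(4*I*pi/7) + 2*exp(2*I*pi/7)|^2]
  = (1/7)[(36) + (10 + 5*exp(-4*I*pi/7) + 6*exp(-2*I*pi/7) + 2*exp(-6*I*pi/7) + 2*exp(6*I*pi/7) + 6*exp(2*I*pi/7) + 5*exp(4*I*pi/7)) + (10 + 6*exp(-4*I*pi/7) + 5*exp(-6*I*pi/7) + 2*exp(-2*I*pi/7) + 2*exp(2*I*pi/7) + 5*exp(6*I*pi/7) + 6*exp(4*I*pi/7)) + (10 + 5*exp(-2*I*pi/7) + 6*exp(-6*I*pi/7) + 2*exp(-4*I*pi/7) + 2*exp(4*I*pi/7) + 6*exp(6*I*pi/7) + 5*exp(2*I*pi/7)) + (10 + 5*exp(-2*I*pi/7) + 6*exp(-6*I*pi/7) + 2*exp(-4*I*pi/7) + 2*exp(4*I*pi/7) + 6*exp(6*I*pi/7) + 5*exp(2*I*pi/7)) + (10 + 6*exp(-4*I*pi/7) + 5*exp(-6*I*pi/7) + 2*exp(-2*I*pi/7) + 2*exp(2*I*pi/7) + 5*exp(6*I*pi/7) + 6*exp(4*I*pi/7)) + (10 + 5*exp(-4*I*pi/7) + 6*exp(-2*I*pi/7) + 2*exp(-6*I*pi/7) + 2*exp(6*I*pi/7) + 6*exp(2*I*pi/7) + 5*exp(4*I*pi/7))] = 70/7 = 10.
(Exp terms are combined using exp(i*s)*conj(exp(i*t)) = exp(i*(s-t)), and sums of them are collapsed using the identity that for every m > 1 the m distinct m-th roots of unity sum to 0, e.g. 1 + exp(2*I*pi/3) + exp(-2*I*pi/3) = 0.)
A character is irreducible iff <chi, chi> = 1, so this representation is reducible.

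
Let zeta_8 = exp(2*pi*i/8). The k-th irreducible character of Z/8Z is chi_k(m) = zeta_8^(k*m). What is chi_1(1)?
chi_1(1) = zeta_8^1 = exp(I*pi/4)

Proof sketch: chi_1(1) = zeta_8^(1*1) = zeta_8^1. Since zeta_8^8 = 1, this equals zeta_8^1 = exp(2*pi*i*1/8) = exp(I*pi/4).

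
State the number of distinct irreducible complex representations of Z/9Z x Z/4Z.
36

Proof sketch: The number of irreducible complex representations of a finite group equals its number of conjugacy classes. Z/9Z x Z/4Z is abelian of order 36, so every element is its own conjugacy class: 36 classes, so Z/9Z x Z/4Z (order 36) has exactly 36 irreducible complex representations.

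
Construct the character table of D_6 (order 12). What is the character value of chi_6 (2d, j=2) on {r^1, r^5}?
Conjugacy classes: {e} of size 1, {r^3} of size 1, {r^1, r^5} of size 2, {r^2, r^4} of size 2, {s, sr^2, ...} of size 3, {sr, sr^3, ...} of size 3.
Character table:
  irrep \ class              {e} (size 1)  {r^3} (size 1)  {r^1, r^5} (size 2)  {r^2, r^4} (size 2)  {s, sr^2, ...} (size 3)  {sr, sr^3, ...} (size 3)
  chi_1 (triv)               1             1               1                    1                    1                        1                       
  chi_2 (sign: r->1, s->-1)  1             1               1                    1                    -1                       -1                      
  chi_3 (r->-1, s->1)        1             -1              -1                   1                    1                        -1                      
  chi_4 (r->-1, s->-1)       1             -1              -1                   1                    -1                       1                       
  chi_5 (2d, j=1)            2             -2              1                    -1                   0                        0                       
  chi_6 (2d, j=2)            2             2               -1                   -1                   0                        0                       

Spot check: chi_6 (2d, j=2) on {r^1, r^5} = -1.

Why: D_6 has order 2*6 = 12 with 6 conjugacy classes, hence 6 irreducibles. Sum of squared dims 1 + 1 + 1 + 1 + 4 + 4 = 12 = |G|. Linear characters come from the abelianisation; the 2-dimensional irreps have character r^k -> 2*cos(2*pi*j*k/6), reflections -> 0.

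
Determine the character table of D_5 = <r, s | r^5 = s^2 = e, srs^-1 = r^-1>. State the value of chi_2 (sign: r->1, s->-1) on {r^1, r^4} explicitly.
Conjugacy classes: {e} of size 1, {r^1, r^4} of size 2, {r^2, r^3} of size 2, {s, sr, ..., sr^4} of size 5.
Character table:
  irrep \ class              {e} (size 1)  {r^1, r^4} (size 2)  {r^2, r^3} (size 2)  {s, sr, ..., sr^4} (size 5)
  chi_1 (triv)               1             1                    1                    1                          
  chi_2 (sign: r->1, s->-1)  1             1                    1                    -1                         
  chi_3 (2d, j=1)            2             -1/2 + sqrt(5)/2     -sqrt(5)/2 - 1/2     0                          
  chi_4 (2d, j=2)            2             -sqrt(5)/2 - 1/2     -1/2 + sqrt(5)/2     0                          

Spot check: chi_2 (sign: r->1, s->-1) on {r^1, r^4} = 1.

Working: D_5 has order 2*5 = 10 with 4 conjugacy classes, hence 4 irreducibles. Sum of squared dims 1 + 1 + 4 + 4 = 10 = |G|. Linear characters come from the abelianisation; the 2-dimensional irreps have character r^k -> 2*cos(2*pi*j*k/5), reflections -> 0.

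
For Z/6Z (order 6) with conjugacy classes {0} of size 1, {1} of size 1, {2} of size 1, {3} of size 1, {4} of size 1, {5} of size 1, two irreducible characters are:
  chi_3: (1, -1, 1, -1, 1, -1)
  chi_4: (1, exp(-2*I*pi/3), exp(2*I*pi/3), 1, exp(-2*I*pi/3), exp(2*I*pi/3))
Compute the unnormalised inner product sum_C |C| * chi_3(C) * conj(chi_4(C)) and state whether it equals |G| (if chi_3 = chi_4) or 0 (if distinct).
Sum = 0; so <chi_3, chi_4> = 0 (distinct irreducibles are orthogonal).

Compute term by term over conjugacy classes (|C| * chi_3(C) * conj(chi_4(C))):
  1*(1)*conj(1) + 1*(-1)*conj(exp(-2*I*pi/3)) + 1*(1)*conj(exp(2*I*pi/3)) + 1*(-1)*conj(1) + 1*(1)*conj(exp(-2*I*pi/3)) + 1*(-1)*conj(exp(2*I*pi/3))
  = (1) + (-exp(2*I*pi/3)) + (exp(-2*I*pi/3)) + (-1) + (exp(2*I*pi/3)) + (-exp(-2*I*pi/3))
  = 0.
(Exp terms are combined using exp(i*s)*conj(exp(i*t)) = exp(i*(s-t)), and sums of them are collapsed using the identity that for every m > 1 the m distinct m-th roots of unity sum to 0, e.g. 1 + exp(2*I*pi/3) + exp(-2*I*pi/3) = 0.)
Dividing by |G| = 6 gives 0/6 = 0, matching the row-orthogonality relation <chi_3, chi_4> = [chi_3 = chi_4].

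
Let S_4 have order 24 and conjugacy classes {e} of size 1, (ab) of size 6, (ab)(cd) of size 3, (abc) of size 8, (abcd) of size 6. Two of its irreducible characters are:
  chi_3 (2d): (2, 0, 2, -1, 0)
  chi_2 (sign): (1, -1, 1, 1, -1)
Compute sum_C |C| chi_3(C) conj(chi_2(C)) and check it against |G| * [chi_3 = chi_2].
Sum = 0; so <chi_3, chi_2> = 0 (distinct irreducibles are orthogonal).

Working: Compute term by term over conjugacy classes (|C| * chi_3(C) * conj(chi_2(C))):
  1*(2)*conj(1) + 6*(0)*conj(-1) + 3*(2)*conj(1) + 8*(-1)*conj(1) + 6*(0)*conj(-1)
  = (2) + (0) + (6) + (-8) + (0)
  = 0.
Dividing by |G| = 24 gives 0/24 = 0, matching the row-orthogonality relation <chi_3, chi_2> = [chi_3 = chi_2].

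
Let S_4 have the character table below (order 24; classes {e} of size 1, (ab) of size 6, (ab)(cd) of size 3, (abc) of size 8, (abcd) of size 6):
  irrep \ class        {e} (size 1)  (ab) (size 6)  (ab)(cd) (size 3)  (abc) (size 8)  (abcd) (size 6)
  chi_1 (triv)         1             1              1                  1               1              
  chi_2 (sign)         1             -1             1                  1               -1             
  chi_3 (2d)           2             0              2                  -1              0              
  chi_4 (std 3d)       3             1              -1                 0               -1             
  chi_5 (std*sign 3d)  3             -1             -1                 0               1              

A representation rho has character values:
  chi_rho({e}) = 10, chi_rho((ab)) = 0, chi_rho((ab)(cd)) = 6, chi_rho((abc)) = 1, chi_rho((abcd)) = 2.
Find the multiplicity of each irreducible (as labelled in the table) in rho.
Multiplicities: chi_1: 2, chi_2: 1, chi_3: 2, chi_4: 0, chi_5: 1.

Proof sketch: Use <chi_rho, chi> = (1/|G|) sum_C |C| * chi_rho(C) * conj(chi(C)) with |G| = 24 for each irreducible chi in the table:
  <chi_rho, chi_1> = (1/24)[1*(10)*conj(1) + 6*(0)*conj(1) + 3*(6)*conj(1) + 8*(1)*conj(1) + 6*(2)*conj(1)]
      = (1/24)[(10) + (0) + (18) + (8) + (12)] = 48/24 = 2
  <chi_rho, chi_2> = (1/24)[1*(10)*conj(1) + 6*(0)*conj(-1) + 3*(6)*conj(1) + 8*(1)*conj(1) + 6*(2)*conj(-1)]
      = (1/24)[(10) + (0) + (18) + (8) + (-12)] = 24/24 = 1
  <chi_rho, chi_3> = (1/24)[1*(10)*conj(2) + 6*(0)*conj(0) + 3*(6)*conj(2) + 8*(1)*conj(-1) + 6*(2)*conj(0)]
      = (1/24)[(20) + (0) + (36) + (-8) + (0)] = 48/24 = 2
  <chi_rho, chi_4> = (1/24)[1*(10)*conj(3) + 6*(0)*conj(1) + 3*(6)*conj(-1) + 8*(1)*conj(0) + 6*(2)*conj(-1)]
      = (1/24)[(30) + (0) + (-18) + (0) + (-12)] = 0/24 = 0
  <chi_rho, chi_5> = (1/24)[1*(10)*conj(3) + 6*(0)*conj(-1) + 3*(6)*conj(-1) + 8*(1)*conj(0) + 6*(2)*conj(1)]
      = (1/24)[(30) + (0) + (-18) + (0) + (12)] = 24/24 = 1
Dimension check: dim(rho) = sum (mult * dim) = 2*1 + 1*1 + 2*2 + 0*3 + 1*3 = 10 = chi_rho(e) = 10.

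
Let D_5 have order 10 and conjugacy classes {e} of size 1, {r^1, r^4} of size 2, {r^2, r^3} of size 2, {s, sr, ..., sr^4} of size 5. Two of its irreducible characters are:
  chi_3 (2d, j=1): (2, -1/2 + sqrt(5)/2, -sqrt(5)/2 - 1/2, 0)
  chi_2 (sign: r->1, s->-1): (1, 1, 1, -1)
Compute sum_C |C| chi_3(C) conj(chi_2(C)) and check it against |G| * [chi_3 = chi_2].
Sum = 0; so <chi_3, chi_2> = 0 (distinct irreducibles are orthogonal).

Details: Compute term by term over conjugacy classes (|C| * chi_3(C) * conj(chi_2(C))):
  1*(2)*conj(1) + 2*(-1/2 + sqrt(5)/2)*conj(1) + 2*(-sqrt(5)/2 - 1/2)*conj(1) + 5*(0)*conj(-1)
  = (2) + (-1 + sqrt(5)) + (-sqrt(5) - 1) + (0)
  = 0.
Dividing by |G| = 10 gives 0/10 = 0, matching the row-orthogonality relation <chi_3, chi_2> = [chi_3 = chi_2].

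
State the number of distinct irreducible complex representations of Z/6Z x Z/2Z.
12

Why: The number of irreducible complex representations of a finite group equals its number of conjugacy classes. Z/6Z x Z/2Z is abelian of order 12, so every element is its own conjugacy class: 12 classes, so Z/6Z x Z/2Z (order 12) has exactly 12 irreducible complex representations.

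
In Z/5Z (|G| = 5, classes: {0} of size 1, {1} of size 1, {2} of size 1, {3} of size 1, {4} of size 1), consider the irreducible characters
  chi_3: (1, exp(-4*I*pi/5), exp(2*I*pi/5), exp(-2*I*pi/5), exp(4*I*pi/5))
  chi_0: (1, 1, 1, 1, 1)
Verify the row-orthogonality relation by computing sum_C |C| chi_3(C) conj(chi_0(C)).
Sum = 0; so <chi_3, chi_0> = 0 (distinct irreducibles are orthogonal).

Reasoning: Compute term by term over conjugacy classes (|C| * chi_3(C) * conj(chi_0(C))):
  1*(1)*conj(1) + 1*(exp(-4*I*pi/5))*conj(1) + 1*(exp(2*I*pi/5))*conj(1) + 1*(exp(-2*I*pi/5))*conj(1) + 1*(exp(4*I*pi/5))*conj(1)
  = (1) + (exp(-4*I*pi/5)) + (exp(2*I*pi/5)) + (exp(-2*I*pi/5)) + (exp(4*I*pi/5))
  = 0.
(Exp terms are combined using exp(i*s)*conj(exp(i*t)) = exp(i*(s-t)), and sums of them are collapsed using the identity that for every m > 1 the m distinct m-th roots of unity sum to 0, e.g. 1 + exp(2*I*pi/3) + exp(-2*I*pi/3) = 0.)
Dividing by |G| = 5 gives 0/5 = 0, matching the row-orthogonality relation <chi_3, chi_0> = [chi_3 = chi_0].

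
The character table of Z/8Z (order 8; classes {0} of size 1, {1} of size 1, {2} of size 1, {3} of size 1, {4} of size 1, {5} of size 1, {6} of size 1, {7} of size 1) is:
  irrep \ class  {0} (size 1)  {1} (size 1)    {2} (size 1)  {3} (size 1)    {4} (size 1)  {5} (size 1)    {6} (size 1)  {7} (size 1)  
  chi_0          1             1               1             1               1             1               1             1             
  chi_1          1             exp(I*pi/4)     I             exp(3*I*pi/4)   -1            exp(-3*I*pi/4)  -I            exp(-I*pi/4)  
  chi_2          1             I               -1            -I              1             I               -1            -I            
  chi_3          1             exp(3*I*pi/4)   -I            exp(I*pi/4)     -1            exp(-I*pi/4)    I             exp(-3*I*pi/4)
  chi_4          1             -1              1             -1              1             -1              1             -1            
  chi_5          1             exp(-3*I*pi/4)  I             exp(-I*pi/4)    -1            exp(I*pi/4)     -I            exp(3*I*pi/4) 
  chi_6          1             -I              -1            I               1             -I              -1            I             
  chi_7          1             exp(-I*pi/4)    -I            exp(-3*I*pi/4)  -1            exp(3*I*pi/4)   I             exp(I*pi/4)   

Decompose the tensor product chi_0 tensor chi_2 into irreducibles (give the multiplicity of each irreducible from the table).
chi_0 tensor chi_2 = chi_2 (all other irreducibles have multiplicity 0).

Why: The character of a tensor product is the pointwise product (chi_0 * chi_2)(C) = chi_0(C) * chi_2(C):
  {0}: (1)*(1), {1}: (1)*(I), {2}: (1)*(-1), {3}: (1)*(-I), {4}: (1)*(1), {5}: (1)*(I), {6}: (1)*(-1), {7}: (1)*(-I)
so (chi_0 * chi_2) takes values
  {0} -> 1, {1} -> I, {2} -> -1, {3} -> -I, {4} -> 1, {5} -> I, {6} -> -1, {7} -> -I.
Now take the inner product of this character with each irreducible chi from the table, <chi_0*chi_2, chi> = (1/8) sum_C |C| (chi_0*chi_2)(C) conj(chi(C)):
  <chi_0*chi_2, chi_0> = (1/8)[1*(1)*conj(1) + 1*(I)*conj(1) + 1*(-1)*conj(1) + 1*(-I)*conj(1) + 1*(1)*conj(1) + 1*(I)*conj(1) + 1*(-1)*conj(1) + 1*(-I)*conj(1)]
      = (1/8)[(1) + (I) + (-1) + (-I) + (1) + (I) + (-1) + (-I)] = 0/8 = 0
  <chi_0*chi_2, chi_1> = (1/8)[1*(1)*conj(1) + 1*(I)*conj(exp(I*pi/4)) + 1*(-1)*conj(I) + 1*(-I)*conj(exp(3*I*pi/4)) + 1*(1)*conj(-1) + 1*(I)*conj(exp(-3*I*pi/4)) + 1*(-1)*conj(-I) + 1*(-I)*conj(exp(-I*pi/4))]
      = (1/8)[(1) + (exp(I*pi/4)) + (I) + (-exp(-I*pi/4)) + (-1) + (exp(-3*I*pi/4)) + (-I) + (-exp(3*I*pi/4))] = 0/8 = 0
  <chi_0*chi_2, chi_2> = (1/8)[1*(1)*conj(1) + 1*(I)*conj(I) + 1*(-1)*conj(-1) + 1*(-I)*conj(-I) + 1*(1)*conj(1) + 1*(I)*conj(I) + 1*(-1)*conj(-1) + 1*(-I)*conj(-I)]
      = (1/8)[(1) + (1) + (1) + (1) + (1) + (1) + (1) + (1)] = 8/8 = 1
  <chi_0*chi_2, chi_3> = (1/8)[1*(1)*conj(1) + 1*(I)*conj(exp(3*I*pi/4)) + 1*(-1)*conj(-I) + 1*(-I)*conj(exp(I*pi/4)) + 1*(1)*conj(-1) + 1*(I)*conj(exp(-I*pi/4)) + 1*(-1)*conj(I) + 1*(-I)*conj(exp(-3*I*pi/4))]
      = (1/8)[(1) + (exp(-I*pi/4)) + (-I) + (-exp(I*pi/4)) + (-1) + (exp(3*I*pi/4)) + (I) + (-exp(-3*I*pi/4))] = 0/8 = 0
  <chi_0*chi_2, chi_4> = (1/8)[1*(1)*conj(1) + 1*(I)*conj(-1) + 1*(-1)*conj(1) + 1*(-I)*conj(-1) + 1*(1)*conj(1) + 1*(I)*conj(-1) + 1*(-1)*conj(1) + 1*(-I)*conj(-1)]
      = (1/8)[(1) + (-I) + (-1) + (I) + (1) + (-I) + (-1) + (I)] = 0/8 = 0
  <chi_0*chi_2, chi_5> = (1/8)[1*(1)*conj(1) + 1*(I)*conj(exp(-3*I*pi/4)) + 1*(-1)*conj(I) + 1*(-I)*conj(exp(-I*pi/4)) + 1*(1)*conj(-1) + 1*(I)*conj(exp(I*pi/4)) + 1*(-1)*conj(-I) + 1*(-I)*conj(exp(3*I*pi/4))]
      = (1/8)[(1) + (exp(-3*I*pi/4)) + (I) + (-exp(3*I*pi/4)) + (-1) + (exp(I*pi/4)) + (-I) + (-exp(-I*pi/4))] = 0/8 = 0
  <chi_0*chi_2, chi_6> = (1/8)[1*(1)*conj(1) + 1*(I)*conj(-I) + 1*(-1)*conj(-1) + 1*(-I)*conj(I) + 1*(1)*conj(1) + 1*(I)*conj(-I) + 1*(-1)*conj(-1) + 1*(-I)*conj(I)]
      = (1/8)[(1) + (-1) + (1) + (-1) + (1) + (-1) + (1) + (-1)] = 0/8 = 0
  <chi_0*chi_2, chi_7> = (1/8)[1*(1)*conj(1) + 1*(I)*conj(exp(-I*pi/4)) + 1*(-1)*conj(-I) + 1*(-I)*conj(exp(-3*I*pi/4)) + 1*(1)*conj(-1) + 1*(I)*conj(exp(3*I*pi/4)) + 1*(-1)*conj(I) + 1*(-I)*conj(exp(I*pi/4))]
      = (1/8)[(1) + (exp(3*I*pi/4)) + (-I) + (-exp(-3*I*pi/4)) + (-1) + (exp(-I*pi/4)) + (I) + (-exp(I*pi/4))] = 0/8 = 0
(Exp terms are combined using exp(i*s)*conj(exp(i*t)) = exp(i*(s-t)), and sums of them are collapsed using the identity that for every m > 1 the m distinct m-th roots of unity sum to 0, e.g. 1 + exp(2*I*pi/3) + exp(-2*I*pi/3) = 0.)
Hence the multiplicities are chi_2: 1. Dimension check: dim(chi_0)*dim(chi_2) = 1*1 = 1 and sum (mult * dim) = 1*1 = 1.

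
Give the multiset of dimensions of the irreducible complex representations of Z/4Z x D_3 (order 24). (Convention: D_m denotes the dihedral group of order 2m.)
Dimensions: 1, 1, 1, 1, 1, 1, 1, 1, 2, 2, 2, 2

Proof sketch: There are 12 irreducibles (= number of conjugacy classes). Their dimensions d_i satisfy sum d_i^2 = |G| = 24: 1 + 1 + 1 + 1 + 1 + 1 + 1 + 1 + 4 + 4 + 4 + 4 = 24. (For the product with Z/4Z: each of the 4 1-dim characters of Z/4Z tensors with each irrep of D_3, giving 4 copies of each D_3-dimension.)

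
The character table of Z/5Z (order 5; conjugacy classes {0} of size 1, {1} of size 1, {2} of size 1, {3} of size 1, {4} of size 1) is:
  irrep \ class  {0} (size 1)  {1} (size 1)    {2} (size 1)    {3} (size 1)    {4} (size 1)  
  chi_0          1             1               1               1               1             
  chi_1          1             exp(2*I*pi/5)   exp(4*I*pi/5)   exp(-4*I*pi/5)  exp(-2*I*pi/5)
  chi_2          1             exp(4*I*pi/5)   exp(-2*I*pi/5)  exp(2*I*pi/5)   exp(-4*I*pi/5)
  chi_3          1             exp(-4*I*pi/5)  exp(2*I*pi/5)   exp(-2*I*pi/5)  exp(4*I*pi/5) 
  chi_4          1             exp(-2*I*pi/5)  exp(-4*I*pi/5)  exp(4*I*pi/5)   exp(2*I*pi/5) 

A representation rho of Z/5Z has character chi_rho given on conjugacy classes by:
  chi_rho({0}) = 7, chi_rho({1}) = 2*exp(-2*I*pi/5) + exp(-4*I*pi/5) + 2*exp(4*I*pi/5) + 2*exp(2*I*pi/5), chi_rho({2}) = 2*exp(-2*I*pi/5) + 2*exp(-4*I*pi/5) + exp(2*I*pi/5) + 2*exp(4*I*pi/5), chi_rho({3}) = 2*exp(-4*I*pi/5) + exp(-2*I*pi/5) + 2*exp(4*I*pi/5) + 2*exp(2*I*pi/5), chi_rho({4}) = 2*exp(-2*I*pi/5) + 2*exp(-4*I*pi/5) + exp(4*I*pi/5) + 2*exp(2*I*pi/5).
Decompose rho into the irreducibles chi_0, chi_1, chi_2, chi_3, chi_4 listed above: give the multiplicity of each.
Multiplicities: chi_0: 0, chi_1: 2, chi_2: 2, chi_3: 1, chi_4: 2.

Explanation: Use <chi_rho, chi> = (1/|G|) sum_C |C| * chi_rho(C) * conj(chi(C)) with |G| = 5 for each irreducible chi in the table:
  <chi_rho, chi_0> = (1/5)[1*(7)*conj(1) + 1*(2*exp(-2*I*pi/5) + exp(-4*I*pi/5) + 2*exp(4*I*pi/5) + 2*exp(2*I*pi/5))*conj(1) + 1*(2*exp(-2*I*pi/5) + 2*exp(-4*I*pi/5) + exp(2*I*pi/5) + 2*exp(4*I*pi/5))*conj(1) + 1*(2*exp(-4*I*pi/5) + exp(-2*I*pi/5) + 2*exp(4*I*pi/5) + 2*exp(2*I*pi/5))*conj(1) + 1*(2*exp(-2*I*pi/5) + 2*exp(-4*I*pi/5) + exp(4*I*pi/5) + 2*exp(2*I*pi/5))*conj(1)]
      = (1/5)[(7) + (2*exp(-2*I*pi/5) + exp(-4*I*pi/5) + 2*exp(4*I*pi/5) + 2*exp(2*I*pi/5)) + (2*exp(-2*I*pi/5) + 2*exp(-4*I*pi/5) + exp(2*I*pi/5) + 2*exp(4*I*pi/5)) + (2*exp(-4*I*pi/5) + exp(-2*I*pi/5) + 2*exp(4*I*pi/5) + 2*exp(2*I*pi/5)) + (2*exp(-2*I*pi/5) + 2*exp(-4*I*pi/5) + exp(4*I*pi/5) + 2*exp(2*I*pi/5))] = 0/5 = 0
  <chi_rho, chi_1> = (1/5)[1*(7)*conj(1) + 1*(2*exp(-2*I*pi/5) + exp(-4*I*pi/5) + 2*exp(4*I*pi/5) + 2*exp(2*I*pi/5))*conj(exp(2*I*pi/5)) + 1*(2*exp(-2*I*pi/5) + 2*exp(-4*I*pi/5) + exp(2*I*pi/5) + 2*exp(4*I*pi/5))*conj(exp(4*I*pi/5)) + 1*(2*exp(-4*I*pi/5) + exp(-2*I*pi/5) + 2*exp(4*I*pi/5) + 2*exp(2*I*pi/5))*conj(exp(-4*I*pi/5)) + 1*(2*exp(-2*I*pi/5) + 2*exp(-4*I*pi/5) + exp(4*I*pi/5) + 2*exp(2*I*pi/5))*conj(exp(-2*I*pi/5))]
      = (1/5)[(7) + (2 + 2*exp(-4*I*pi/5) + exp(4*I*pi/5) + 2*exp(2*I*pi/5)) + (2 + exp(-2*I*pi/5) + 2*exp(4*I*pi/5) + 2*exp(2*I*pi/5)) + (2 + 2*exp(-2*I*pi/5) + 2*exp(-4*I*pi/5) + exp(2*I*pi/5)) + (2 + 2*exp(-2*I*pi/5) + exp(-4*I*pi/5) + 2*exp(4*I*pi/5))] = 10/5 = 2
  <chi_rho, chi_2> = (1/5)[1*(7)*conj(1) + 1*(2*exp(-2*I*pi/5) + exp(-4*I*pi/5) + 2*exp(4*I*pi/5) + 2*exp(2*I*pi/5))*conj(exp(4*I*pi/5)) + 1*(2*exp(-2*I*pi/5) + 2*exp(-4*I*pi/5) + exp(2*I*pi/5) + 2*exp(4*I*pi/5))*conj(exp(-2*I*pi/5)) + 1*(2*exp(-4*I*pi/5) + exp(-2*I*pi/5) + 2*exp(4*I*pi/5) + 2*exp(2*I*pi/5))*conj(exp(2*I*pi/5)) + 1*(2*exp(-2*I*pi/5) + 2*exp(-4*I*pi/5) + exp(4*I*pi/5) + 2*exp(2*I*pi/5))*conj(exp(-4*I*pi/5))]
      = (1/5)[(7) + (2 + 2*exp(-2*I*pi/5) + exp(2*I*pi/5) + 2*exp(4*I*pi/5)) + (2 + 2*exp(-2*I*pi/5) + 2*exp(-4*I*pi/5) + exp(4*I*pi/5)) + (2 + exp(-4*I*pi/5) + 2*exp(4*I*pi/5) + 2*exp(2*I*pi/5)) + (2 + 2*exp(-4*I*pi/5) + exp(-2*I*pi/5) + 2*exp(2*I*pi/5))] = 10/5 = 2
  <chi_rho, chi_3> = (1/5)[1*(7)*conj(1) + 1*(2*exp(-2*I*pi/5) + exp(-4*I*pi/5) + 2*exp(4*I*pi/5) + 2*exp(2*I*pi/5))*conj(exp(-4*I*pi/5)) + 1*(2*exp(-2*I*pi/5) + 2*exp(-4*I*pi/5) + exp(2*I*pi/5) + 2*exp(4*I*pi/5))*conj(exp(2*I*pi/5)) + 1*(2*exp(-4*I*pi/5) + exp(-2*I*pi/5) + 2*exp(4*I*pi/5) + 2*exp(2*I*pi/5))*conj(exp(-2*I*pi/5)) + 1*(2*exp(-2*I*pi/5) + 2*exp(-4*I*pi/5) + exp(4*I*pi/5) + 2*exp(2*I*pi/5))*conj(exp(4*I*pi/5))]
      = (1/5)[(7) + (1 + 2*exp(-2*I*pi/5) + 2*exp(-4*I*pi/5) + 2*exp(2*I*pi/5)) + (1 + 2*exp(-4*I*pi/5) + 2*exp(4*I*pi/5) + 2*exp(2*I*pi/5)) + (1 + 2*exp(-2*I*pi/5) + 2*exp(-4*I*pi/5) + 2*exp(4*I*pi/5)) + (1 + 2*exp(-2*I*pi/5) + 2*exp(4*I*pi/5) + 2*exp(2*I*pi/5))] = 5/5 = 1
  <chi_rho, chi_4> = (1/5)[1*(7)*conj(1) + 1*(2*exp(-2*I*pi/5) + exp(-4*I*pi/5) + 2*exp(4*I*pi/5) + 2*exp(2*I*pi/5))*conj(exp(-2*I*pi/5)) + 1*(2*exp(-2*I*pi/5) + 2*exp(-4*I*pi/5) + exp(2*I*pi/5) + 2*exp(4*I*pi/5))*conj(exp(-4*I*pi/5)) + 1*(2*exp(-4*I*pi/5) + exp(-2*I*pi/5) + 2*exp(4*I*pi/5) + 2*exp(2*I*pi/5))*conj(exp(4*I*pi/5)) + 1*(2*exp(-2*I*pi/5) + 2*exp(-4*I*pi/5) + exp(4*I*pi/5) + 2*exp(2*I*pi/5))*conj(exp(2*I*pi/5))]
      = (1/5)[(7) + (2 + 2*exp(-4*I*pi/5) + exp(-2*I*pi/5) + 2*exp(4*I*pi/5)) + (2 + 2*exp(-2*I*pi/5) + exp(-4*I*pi/5) + 2*exp(2*I*pi/5)) + (2 + 2*exp(-2*I*pi/5) + exp(4*I*pi/5) + 2*exp(2*I*pi/5)) + (2 + 2*exp(-4*I*pi/5) + exp(2*I*pi/5) + 2*exp(4*I*pi/5))] = 10/5 = 2
(Exp terms are combined using exp(i*s)*conj(exp(i*t)) = exp(i*(s-t)), and sums of them are collapsed using the identity that for every m > 1 the m distinct m-th roots of unity sum to 0, e.g. 1 + exp(2*I*pi/3) + exp(-2*I*pi/3) = 0.)
Dimension check: dim(rho) = sum (mult * dim) = 0*1 + 2*1 + 2*1 + 1*1 + 2*1 = 7 = chi_rho(e) = 7.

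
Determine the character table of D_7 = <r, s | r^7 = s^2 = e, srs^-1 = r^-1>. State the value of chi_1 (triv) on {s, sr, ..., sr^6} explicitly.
Conjugacy classes: {e} of size 1, {r^1, r^6} of size 2, {r^2, r^5} of size 2, {r^3, r^4} of size 2, {s, sr, ..., sr^6} of size 7.
Character table:
  irrep \ class              {e} (size 1)  {r^1, r^6} (size 2)  {r^2, r^5} (size 2)  {r^3, r^4} (size 2)  {s, sr, ..., sr^6} (size 7)
  chi_1 (triv)               1             1                    1                    1                    1                          
  chi_2 (sign: r->1, s->-1)  1             1                    1                    1                    -1                         
  chi_3 (2d, j=1)            2             2*cos(2*pi/7)        -2*cos(3*pi/7)       -2*cos(pi/7)         0                          
  chi_4 (2d, j=2)            2             -2*cos(3*pi/7)       -2*cos(pi/7)         2*cos(2*pi/7)        0                          
  chi_5 (2d, j=3)            2             -2*cos(pi/7)         2*cos(2*pi/7)        -2*cos(3*pi/7)       0                          

Spot check: chi_1 (triv) on {s, sr, ..., sr^6} = 1.

Justification: D_7 has order 2*7 = 14 with 5 conjugacy classes, hence 5 irreducibles. Sum of squared dims 1 + 1 + 4 + 4 + 4 = 14 = |G|. Linear characters come from the abelianisation; the 2-dimensional irreps have character r^k -> 2*cos(2*pi*j*k/7), reflections -> 0.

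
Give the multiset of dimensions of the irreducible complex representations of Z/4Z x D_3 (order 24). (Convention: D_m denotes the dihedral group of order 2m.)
Dimensions: 1, 1, 1, 1, 1, 1, 1, 1, 2, 2, 2, 2

Argument: There are 12 irreducibles (= number of conjugacy classes). Their dimensions d_i satisfy sum d_i^2 = |G| = 24: 1 + 1 + 1 + 1 + 1 + 1 + 1 + 1 + 4 + 4 + 4 + 4 = 24. (For the product with Z/4Z: each of the 4 1-dim characters of Z/4Z tensors with each irrep of D_3, giving 4 copies of each D_3-dimension.)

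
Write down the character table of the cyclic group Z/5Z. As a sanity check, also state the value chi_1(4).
Character table of Z/5Z (irreps indexed chi_0,...,chi_4 with chi_k(m) = zeta_5^(k*m), zeta_5 = exp(2*pi*i/5)):
  irrep \ class  {0} (size 1)  {1} (size 1)    {2} (size 1)    {3} (size 1)    {4} (size 1)  
  chi_0          1             1               1               1               1             
  chi_1          1             exp(2*I*pi/5)   exp(4*I*pi/5)   exp(-4*I*pi/5)  exp(-2*I*pi/5)
  chi_2          1             exp(4*I*pi/5)   exp(-2*I*pi/5)  exp(2*I*pi/5)   exp(-4*I*pi/5)
  chi_3          1             exp(-4*I*pi/5)  exp(2*I*pi/5)   exp(-2*I*pi/5)  exp(4*I*pi/5) 
  chi_4          1             exp(-2*I*pi/5)  exp(-4*I*pi/5)  exp(4*I*pi/5)   exp(2*I*pi/5) 

Spot check: chi_1(4) = zeta_5^(1*4) = zeta_5^4 = exp(-2*I*pi/5).

Why: Z/5Z is abelian, so all 5 irreducible complex representations are 1-dimensional. They are given by chi_k(m) = zeta_5^(k*m) for k = 0,...,4. Row orthogonality: sum_m chi_k(m) conj(chi_l(m)) = 5 * [k = l].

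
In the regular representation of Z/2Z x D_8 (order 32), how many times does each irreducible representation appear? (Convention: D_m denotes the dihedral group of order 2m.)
Each irreducible V_i of dimension d_i appears with multiplicity d_i, i.e. rho_reg = (direct sum over all irreducibles V_i) d_i V_i. The irreducible dimensions for Z/2Z x D_8 are 1, 1, 1, 1, 1, 1, 1, 1, 2, 2, 2, 2, 2, 2: 8 irreducibles of dimension 1, each with multiplicity 1; 6 irreducibles of dimension 2, each with multiplicity 2. Total dimension 8*1*1 + 6*2*2 = 32 = |G|.

Why: General theorem: in the regular representation of a finite group G, each irreducible appears with multiplicity equal to its dimension. Check: dim(rho_reg) = sum d_i^2 = 1 + 1 + 1 + 1 + 1 + 1 + 1 + 1 + 4 + 4 + 4 + 4 + 4 + 4 = 32 = |G|.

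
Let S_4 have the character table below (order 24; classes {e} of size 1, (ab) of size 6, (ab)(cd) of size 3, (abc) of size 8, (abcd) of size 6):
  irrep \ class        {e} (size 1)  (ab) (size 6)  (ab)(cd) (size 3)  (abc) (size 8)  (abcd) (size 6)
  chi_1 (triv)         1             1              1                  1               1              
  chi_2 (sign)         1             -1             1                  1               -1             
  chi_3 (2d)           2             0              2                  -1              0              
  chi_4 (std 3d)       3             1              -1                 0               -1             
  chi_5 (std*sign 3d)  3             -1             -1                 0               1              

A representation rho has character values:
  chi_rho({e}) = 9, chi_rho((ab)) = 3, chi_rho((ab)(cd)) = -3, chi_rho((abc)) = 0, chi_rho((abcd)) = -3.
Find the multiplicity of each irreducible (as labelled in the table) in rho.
Multiplicities: chi_1: 0, chi_2: 0, chi_3: 0, chi_4: 3, chi_5: 0.

Explanation: Use <chi_rho, chi> = (1/|G|) sum_C |C| * chi_rho(C) * conj(chi(C)) with |G| = 24 for each irreducible chi in the table:
  <chi_rho, chi_1> = (1/24)[1*(9)*conj(1) + 6*(3)*conj(1) + 3*(-3)*conj(1) + 8*(0)*conj(1) + 6*(-3)*conj(1)]
      = (1/24)[(9) + (18) + (-9) + (0) + (-18)] = 0/24 = 0
  <chi_rho, chi_2> = (1/24)[1*(9)*conj(1) + 6*(3)*conj(-1) + 3*(-3)*conj(1) + 8*(0)*conj(1) + 6*(-3)*conj(-1)]
      = (1/24)[(9) + (-18) + (-9) + (0) + (18)] = 0/24 = 0
  <chi_rho, chi_3> = (1/24)[1*(9)*conj(2) + 6*(3)*conj(0) + 3*(-3)*conj(2) + 8*(0)*conj(-1) + 6*(-3)*conj(0)]
      = (1/24)[(18) + (0) + (-18) + (0) + (0)] = 0/24 = 0
  <chi_rho, chi_4> = (1/24)[1*(9)*conj(3) + 6*(3)*conj(1) + 3*(-3)*conj(-1) + 8*(0)*conj(0) + 6*(-3)*conj(-1)]
      = (1/24)[(27) + (18) + (9) + (0) + (18)] = 72/24 = 3
  <chi_rho, chi_5> = (1/24)[1*(9)*conj(3) + 6*(3)*conj(-1) + 3*(-3)*conj(-1) + 8*(0)*conj(0) + 6*(-3)*conj(1)]
      = (1/24)[(27) + (-18) + (9) + (0) + (-18)] = 0/24 = 0
Dimension check: dim(rho) = sum (mult * dim) = 0*1 + 0*1 + 0*2 + 3*3 + 0*3 = 9 = chi_rho(e) = 9.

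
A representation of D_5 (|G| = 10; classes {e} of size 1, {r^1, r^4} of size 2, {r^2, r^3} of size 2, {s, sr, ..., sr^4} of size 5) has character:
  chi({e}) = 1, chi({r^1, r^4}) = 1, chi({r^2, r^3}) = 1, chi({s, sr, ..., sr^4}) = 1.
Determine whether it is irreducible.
Irreducible: <chi, chi> = 1.

Solution. <chi, chi> = (1/|G|) sum_C |C| * |chi(C)|^2 = (1/10)[1*|1|^2 + 2*|1|^2 + 2*|1|^2 + 5*|1|^2]
  = (1/10)[(1) + (2) + (2) + (5)] = 10/10 = 1.
A character is irreducible iff <chi, chi> = 1, so this representation is irreducible.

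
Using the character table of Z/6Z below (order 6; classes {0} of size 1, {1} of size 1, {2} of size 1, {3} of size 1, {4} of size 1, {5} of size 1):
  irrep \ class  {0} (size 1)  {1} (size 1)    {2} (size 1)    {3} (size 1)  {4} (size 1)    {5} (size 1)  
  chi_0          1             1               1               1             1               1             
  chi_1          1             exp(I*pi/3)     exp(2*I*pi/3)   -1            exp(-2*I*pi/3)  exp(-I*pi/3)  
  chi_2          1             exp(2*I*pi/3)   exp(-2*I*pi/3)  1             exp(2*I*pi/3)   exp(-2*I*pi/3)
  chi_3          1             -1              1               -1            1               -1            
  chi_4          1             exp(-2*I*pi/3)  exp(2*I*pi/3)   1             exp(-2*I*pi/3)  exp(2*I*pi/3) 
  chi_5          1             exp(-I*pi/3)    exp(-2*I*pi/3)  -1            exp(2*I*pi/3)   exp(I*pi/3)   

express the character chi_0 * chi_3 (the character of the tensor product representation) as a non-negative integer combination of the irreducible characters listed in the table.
chi_0 tensor chi_3 = chi_3 (all other irreducibles have multiplicity 0).

Justification: The character of a tensor product is the pointwise product (chi_0 * chi_3)(C) = chi_0(C) * chi_3(C):
  {0}: (1)*(1), {1}: (1)*(-1), {2}: (1)*(1), {3}: (1)*(-1), {4}: (1)*(1), {5}: (1)*(-1)
so (chi_0 * chi_3) takes values
  {0} -> 1, {1} -> -1, {2} -> 1, {3} -> -1, {4} -> 1, {5} -> -1.
Now take the inner product of this character with each irreducible chi from the table, <chi_0*chi_3, chi> = (1/6) sum_C |C| (chi_0*chi_3)(C) conj(chi(C)):
  <chi_0*chi_3, chi_0> = (1/6)[1*(1)*conj(1) + 1*(-1)*conj(1) + 1*(1)*conj(1) + 1*(-1)*conj(1) + 1*(1)*conj(1) + 1*(-1)*conj(1)]
      = (1/6)[(1) + (-1) + (1) + (-1) + (1) + (-1)] = 0/6 = 0
  <chi_0*chi_3, chi_1> = (1/6)[1*(1)*conj(1) + 1*(-1)*conj(exp(I*pi/3)) + 1*(1)*conj(exp(2*I*pi/3)) + 1*(-1)*conj(-1) + 1*(1)*conj(exp(-2*I*pi/3)) + 1*(-1)*conj(exp(-I*pi/3))]
      = (1/6)[(1) + (-exp(-I*pi/3)) + (exp(-2*I*pi/3)) + (1) + (exp(2*I*pi/3)) + (-exp(I*pi/3))] = 0/6 = 0
  <chi_0*chi_3, chi_2> = (1/6)[1*(1)*conj(1) + 1*(-1)*conj(exp(2*I*pi/3)) + 1*(1)*conj(exp(-2*I*pi/3)) + 1*(-1)*conj(1) + 1*(1)*conj(exp(2*I*pi/3)) + 1*(-1)*conj(exp(-2*I*pi/3))]
      = (1/6)[(1) + (-exp(-2*I*pi/3)) + (exp(2*I*pi/3)) + (-1) + (exp(-2*I*pi/3)) + (-exp(2*I*pi/3))] = 0/6 = 0
  <chi_0*chi_3, chi_3> = (1/6)[1*(1)*conj(1) + 1*(-1)*conj(-1) + 1*(1)*conj(1) + 1*(-1)*conj(-1) + 1*(1)*conj(1) + 1*(-1)*conj(-1)]
      = (1/6)[(1) + (1) + (1) + (1) + (1) + (1)] = 6/6 = 1
  <chi_0*chi_3, chi_4> = (1/6)[1*(1)*conj(1) + 1*(-1)*conj(exp(-2*I*pi/3)) + 1*(1)*conj(exp(2*I*pi/3)) + 1*(-1)*conj(1) + 1*(1)*conj(exp(-2*I*pi/3)) + 1*(-1)*conj(exp(2*I*pi/3))]
      = (1/6)[(1) + (-exp(2*I*pi/3)) + (exp(-2*I*pi/3)) + (-1) + (exp(2*I*pi/3)) + (-exp(-2*I*pi/3))] = 0/6 = 0
  <chi_0*chi_3, chi_5> = (1/6)[1*(1)*conj(1) + 1*(-1)*conj(exp(-I*pi/3)) + 1*(1)*conj(exp(-2*I*pi/3)) + 1*(-1)*conj(-1) + 1*(1)*conj(exp(2*I*pi/3)) + 1*(-1)*conj(exp(I*pi/3))]
      = (1/6)[(1) + (-exp(I*pi/3)) + (exp(2*I*pi/3)) + (1) + (exp(-2*I*pi/3)) + (-exp(-I*pi/3))] = 0/6 = 0
(Exp terms are combined using exp(i*s)*conj(exp(i*t)) = exp(i*(s-t)), and sums of them are collapsed using the identity that for every m > 1 the m distinct m-th roots of unity sum to 0, e.g. 1 + exp(2*I*pi/3) + exp(-2*I*pi/3) = 0.)
Hence the multiplicities are chi_3: 1. Dimension check: dim(chi_0)*dim(chi_3) = 1*1 = 1 and sum (mult * dim) = 1*1 = 1.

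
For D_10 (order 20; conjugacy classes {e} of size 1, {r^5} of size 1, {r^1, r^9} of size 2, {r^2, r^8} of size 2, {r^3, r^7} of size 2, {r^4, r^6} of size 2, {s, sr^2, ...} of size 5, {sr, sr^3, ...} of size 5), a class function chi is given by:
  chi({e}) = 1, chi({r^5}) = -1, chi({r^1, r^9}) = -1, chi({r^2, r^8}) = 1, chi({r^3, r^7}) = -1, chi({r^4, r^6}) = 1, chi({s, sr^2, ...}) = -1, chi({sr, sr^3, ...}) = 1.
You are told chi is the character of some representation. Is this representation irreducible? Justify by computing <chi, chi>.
Irreducible: <chi, chi> = 1.

Explanation: <chi, chi> = (1/|G|) sum_C |C| * |chi(C)|^2 = (1/20)[1*|1|^2 + 1*|-1|^2 + 2*|-1|^2 + 2*|1|^2 + 2*|-1|^2 + 2*|1|^2 + 5*|-1|^2 + 5*|1|^2]
  = (1/20)[(1) + (1) + (2) + (2) + (2) + (2) + (5) + (5)] = 20/20 = 1.
A character is irreducible iff <chi, chi> = 1, so this representation is irreducible.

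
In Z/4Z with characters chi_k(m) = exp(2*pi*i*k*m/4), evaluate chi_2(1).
chi_2(1) = zeta_4^2 = -1

Details: chi_2(1) = zeta_4^(2*1) = zeta_4^2. Since zeta_4^4 = 1, this equals zeta_4^2 = exp(2*pi*i*2/4) = -1.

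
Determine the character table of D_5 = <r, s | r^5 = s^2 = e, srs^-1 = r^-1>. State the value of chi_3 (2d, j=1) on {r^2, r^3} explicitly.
Conjugacy classes: {e} of size 1, {r^1, r^4} of size 2, {r^2, r^3} of size 2, {s, sr, ..., sr^4} of size 5.
Character table:
  irrep \ class              {e} (size 1)  {r^1, r^4} (size 2)  {r^2, r^3} (size 2)  {s, sr, ..., sr^4} (size 5)
  chi_1 (triv)               1             1                    1                    1                          
  chi_2 (sign: r->1, s->-1)  1             1                    1                    -1                         
  chi_3 (2d, j=1)            2             -1/2 + sqrt(5)/2     -sqrt(5)/2 - 1/2     0                          
  chi_4 (2d, j=2)            2             -sqrt(5)/2 - 1/2     -1/2 + sqrt(5)/2     0                          

Spot check: chi_3 (2d, j=1) on {r^2, r^3} = -sqrt(5)/2 - 1/2.

D_5 has order 2*5 = 10 with 4 conjugacy classes, hence 4 irreducibles. Sum of squared dims 1 + 1 + 4 + 4 = 10 = |G|. Linear characters come from the abelianisation; the 2-dimensional irreps have character r^k -> 2*cos(2*pi*j*k/5), reflections -> 0.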